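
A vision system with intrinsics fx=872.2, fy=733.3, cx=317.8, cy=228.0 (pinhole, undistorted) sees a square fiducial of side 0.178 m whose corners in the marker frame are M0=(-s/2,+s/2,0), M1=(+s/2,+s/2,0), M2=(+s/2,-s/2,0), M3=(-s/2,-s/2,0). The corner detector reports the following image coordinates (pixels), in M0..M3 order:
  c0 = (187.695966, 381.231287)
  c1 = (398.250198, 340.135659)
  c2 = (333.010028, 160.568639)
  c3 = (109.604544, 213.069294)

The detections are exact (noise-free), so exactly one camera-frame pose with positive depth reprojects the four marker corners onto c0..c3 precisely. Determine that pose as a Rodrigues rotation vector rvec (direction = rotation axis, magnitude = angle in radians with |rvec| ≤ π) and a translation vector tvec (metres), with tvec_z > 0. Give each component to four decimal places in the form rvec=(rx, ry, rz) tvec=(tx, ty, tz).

Intrinsics K: fx=872.2, fy=733.3, cx=317.8, cy=228.0
Marker side s = 0.178 m; corners in marker frame (Z=0):
  M0 = (-0.0890, +0.0890, 0)
  M1 = (+0.0890, +0.0890, 0)
  M2 = (+0.0890, -0.0890, 0)
  M3 = (-0.0890, -0.0890, 0)
Detected image corners:
  c0 = (187.695966, 381.231287) px
  c1 = (398.250198, 340.135659) px
  c2 = (333.010028, 160.568639) px
  c3 = (109.604544, 213.069294) px
Planar DLT: solve 8×8 A·h = b for H (H[2,2]=1):
  H  [+1151.77129 +510.75890 +255.99755]
  H  [-331.85223 +1090.28814 +277.51380]
  H  [-0.25619 +0.41736 +1.00000]
B = K⁻¹H; ‖b₁‖=1.484500, ‖b₂‖=1.484500; λ = 2/(‖b₁‖+‖b₂‖) = 0.673627, sign → tz>0 ⇒ λ=+0.673627
r₁ = λ·B[:,0] = (+0.95243,-0.25119,-0.17257); r₂ = λ·B[:,1] = (+0.29204,+0.91415,+0.28114)
r₃ = r₁×r₂ = (+0.08714,-0.31817,+0.94402); SVD([r₁ r₂ r₃]) → R = UVᵀ:
  R  [+0.95243 +0.29204 +0.08714]
  R  [-0.25119 +0.91415 -0.31817]
  R  [-0.17257 +0.28114 +0.94402]
t = (-0.04773, +0.04548, +0.67363) m
tr R = 2.810603; θ = arccos((tr R − 1)/2) = 0.438707 rad = 25.136°
axis k = ((R−Rᵀ)₃₂, (R−Rᵀ)₁₃, (R−Rᵀ)₂₁) / (2 sinθ) = (+0.705451, +0.305710, -0.639437)
rvec = θ·k = (+0.309487, +0.134117, -0.280526)

rvec=(0.3095, 0.1341, -0.2805) tvec=(-0.0477, 0.0455, 0.6736)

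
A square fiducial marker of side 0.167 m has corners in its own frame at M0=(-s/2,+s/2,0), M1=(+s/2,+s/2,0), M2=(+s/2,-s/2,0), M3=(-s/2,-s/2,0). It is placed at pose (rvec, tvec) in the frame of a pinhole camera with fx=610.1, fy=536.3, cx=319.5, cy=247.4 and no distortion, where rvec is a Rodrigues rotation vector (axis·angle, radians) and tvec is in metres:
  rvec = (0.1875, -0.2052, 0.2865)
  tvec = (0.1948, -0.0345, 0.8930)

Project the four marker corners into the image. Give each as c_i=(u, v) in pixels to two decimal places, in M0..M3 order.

Intrinsics K: fx=610.1, fy=536.3, cx=319.5, cy=247.4
Marker side s = 0.167 m; corners in marker frame (Z=0):
  M0 = (-0.0835, +0.0835, 0)
  M1 = (+0.0835, +0.0835, 0)
  M2 = (+0.0835, -0.0835, 0)
  M3 = (-0.0835, -0.0835, 0)
rvec = (0.1875, -0.2052, 0.2865), |rvec| = θ = 0.39918 rad = 22.871°
Rodrigues: sinθ=0.38866, 1−cosθ=0.07862; R = I + sinθ·[k]× + (1−cosθ)·[k]×²:
    [+0.93873 -0.29794 -0.17329]
    [+0.25997 +0.94216 -0.21157]
    [+0.22630 +0.15355 +0.96188]
t = (0.1948, -0.0345, 0.8930) m
M0: Pc = R·M0+t = (+0.09154, +0.02246, +0.88693); u = 610.1·(+0.09154)/0.88693 + 319.5 = 382.4679, v = 536.3·(+0.02246)/0.88693 + 247.4 = 260.9825
M1: Pc = R·M1+t = (+0.24831, +0.06588, +0.92472); u = 610.1·(+0.24831)/0.92472 + 319.5 = 483.3246, v = 536.3·(+0.06588)/0.92472 + 247.4 = 285.6062
M2: Pc = R·M2+t = (+0.29806, -0.09146, +0.89907); u = 610.1·(+0.29806)/0.89907 + 319.5 = 521.7604, v = 536.3·(-0.09146)/0.89907 + 247.4 = 192.8423
M3: Pc = R·M3+t = (+0.14129, -0.13488, +0.86128); u = 610.1·(+0.14129)/0.86128 + 319.5 = 419.5873, v = 536.3·(-0.13488)/0.86128 + 247.4 = 163.4151

c0=(382.47, 260.98) c1=(483.32, 285.61) c2=(521.76, 192.84) c3=(419.59, 163.42)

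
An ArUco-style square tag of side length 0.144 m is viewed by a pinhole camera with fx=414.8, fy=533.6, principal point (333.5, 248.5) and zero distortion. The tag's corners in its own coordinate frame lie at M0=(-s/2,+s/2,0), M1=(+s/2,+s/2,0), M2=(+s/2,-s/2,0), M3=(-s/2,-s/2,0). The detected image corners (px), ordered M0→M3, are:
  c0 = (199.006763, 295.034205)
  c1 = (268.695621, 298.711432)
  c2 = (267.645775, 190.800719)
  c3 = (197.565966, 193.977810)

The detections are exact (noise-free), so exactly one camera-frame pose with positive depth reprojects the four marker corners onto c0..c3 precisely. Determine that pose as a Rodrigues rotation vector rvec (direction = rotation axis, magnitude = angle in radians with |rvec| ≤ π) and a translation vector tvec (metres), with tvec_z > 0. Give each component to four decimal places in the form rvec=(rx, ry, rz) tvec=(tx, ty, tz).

rvec=(0.0354, 0.3420, -0.0011) tvec=(-0.1799, -0.0051, 0.7359)

Intrinsics K: fx=414.8, fy=533.6, cx=333.5, cy=248.5
Marker side s = 0.144 m; corners in marker frame (Z=0):
  M0 = (-0.0720, +0.0720, 0)
  M1 = (+0.0720, +0.0720, 0)
  M2 = (+0.0720, -0.0720, 0)
  M3 = (-0.0720, -0.0720, 0)
Detected image corners:
  c0 = (199.006763, 295.034205) px
  c1 = (268.695621, 298.711432) px
  c2 = (267.645775, 190.800719) px
  c3 = (197.565966, 193.977810) px
Planar DLT: solve 8×8 A·h = b for H (H[2,2]=1):
  H  [+379.02546 +19.64715 +232.08422]
  H  [-109.65666 +736.28950 +244.80361]
  H  [-0.45568 +0.04697 +1.00000]
B = K⁻¹H; ‖b₁‖=1.358825, ‖b₂‖=1.358825; λ = 2/(‖b₁‖+‖b₂‖) = 0.735930, sign → tz>0 ⇒ λ=+0.735930
r₁ = λ·B[:,0] = (+0.94208,+0.00494,-0.33535); r₂ = λ·B[:,1] = (+0.00707,+0.99938,+0.03457)
r₃ = r₁×r₂ = (+0.33531,-0.03493,+0.94146); SVD([r₁ r₂ r₃]) → R = UVᵀ:
  R  [+0.94208 +0.00707 +0.33531]
  R  [+0.00494 +0.99938 -0.03493]
  R  [-0.33535 +0.03457 +0.94146]
t = (-0.17993, -0.00510, +0.73593) m
tr R = 2.882918; θ = arccos((tr R − 1)/2) = 0.343864 rad = 19.702°
axis k = ((R−Rᵀ)₃₂, (R−Rᵀ)₁₃, (R−Rᵀ)₂₁) / (2 sinθ) = (+0.103076, +0.994668, -0.003157)
rvec = θ·k = (+0.035444, +0.342031, -0.001086)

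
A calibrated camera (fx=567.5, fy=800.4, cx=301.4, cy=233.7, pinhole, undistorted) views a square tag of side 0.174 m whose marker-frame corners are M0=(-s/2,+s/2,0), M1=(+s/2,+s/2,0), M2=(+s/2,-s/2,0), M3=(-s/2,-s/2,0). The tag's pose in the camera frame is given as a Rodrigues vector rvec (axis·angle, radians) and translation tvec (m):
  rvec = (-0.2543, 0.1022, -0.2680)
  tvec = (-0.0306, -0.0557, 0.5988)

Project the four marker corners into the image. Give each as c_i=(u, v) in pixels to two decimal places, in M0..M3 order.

Intrinsics K: fx=567.5, fy=800.4, cx=301.4, cy=233.7
Marker side s = 0.174 m; corners in marker frame (Z=0):
  M0 = (-0.0870, +0.0870, 0)
  M1 = (+0.0870, +0.0870, 0)
  M2 = (+0.0870, -0.0870, 0)
  M3 = (-0.0870, -0.0870, 0)
rvec = (-0.2543, 0.1022, -0.2680), |rvec| = θ = 0.38332 rad = 21.963°
Rodrigues: sinθ=0.37401, 1−cosθ=0.07257; R = I + sinθ·[k]× + (1−cosθ)·[k]×²:
    [+0.95937 +0.24865 +0.13338]
    [-0.27432 +0.93259 +0.23459]
    [-0.06605 -0.26165 +0.96290]
t = (-0.0306, -0.0557, 0.5988) m
M0: Pc = R·M0+t = (-0.09243, +0.04930, +0.58178); u = 567.5·(-0.09243)/0.58178 + 301.4 = 211.2368, v = 800.4·(+0.04930)/0.58178 + 233.7 = 301.5266
M1: Pc = R·M1+t = (+0.07450, +0.00157, +0.57029); u = 567.5·(+0.07450)/0.57029 + 301.4 = 375.5329, v = 800.4·(+0.00157)/0.57029 + 233.7 = 235.9021
M2: Pc = R·M2+t = (+0.03123, -0.16070, +0.61582); u = 567.5·(+0.03123)/0.61582 + 301.4 = 330.1820, v = 800.4·(-0.16070)/0.61582 + 233.7 = 24.8310
M3: Pc = R·M3+t = (-0.13570, -0.11297, +0.62731); u = 567.5·(-0.13570)/0.62731 + 301.4 = 178.6405, v = 800.4·(-0.11297)/0.62731 + 233.7 = 89.5601

c0=(211.24, 301.53) c1=(375.53, 235.90) c2=(330.18, 24.83) c3=(178.64, 89.56)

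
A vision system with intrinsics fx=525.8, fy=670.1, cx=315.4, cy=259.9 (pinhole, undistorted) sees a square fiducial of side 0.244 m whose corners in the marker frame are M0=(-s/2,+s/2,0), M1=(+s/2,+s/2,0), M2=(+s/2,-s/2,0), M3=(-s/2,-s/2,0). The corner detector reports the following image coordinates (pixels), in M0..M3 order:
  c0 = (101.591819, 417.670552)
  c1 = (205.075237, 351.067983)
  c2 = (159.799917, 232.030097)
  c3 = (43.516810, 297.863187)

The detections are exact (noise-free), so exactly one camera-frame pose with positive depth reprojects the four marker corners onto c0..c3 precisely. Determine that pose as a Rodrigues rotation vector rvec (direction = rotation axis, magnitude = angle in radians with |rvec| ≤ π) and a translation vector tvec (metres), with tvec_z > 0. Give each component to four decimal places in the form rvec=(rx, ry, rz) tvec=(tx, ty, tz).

Intrinsics K: fx=525.8, fy=670.1, cx=315.4, cy=259.9
Marker side s = 0.244 m; corners in marker frame (Z=0):
  M0 = (-0.1220, +0.1220, 0)
  M1 = (+0.1220, +0.1220, 0)
  M2 = (+0.1220, -0.1220, 0)
  M3 = (-0.1220, -0.1220, 0)
Detected image corners:
  c0 = (101.591819, 417.670552) px
  c1 = (205.075237, 351.067983) px
  c2 = (159.799917, 232.030097) px
  c3 = (43.516810, 297.863187) px
Planar DLT: solve 8×8 A·h = b for H (H[2,2]=1):
  H  [+478.60046 +258.06599 +130.20622]
  H  [-196.49056 +609.12871 +326.41194]
  H  [+0.23090 +0.36881 +1.00000]
B = K⁻¹H; ‖b₁‖=0.891852, ‖b₂‖=0.891852; λ = 2/(‖b₁‖+‖b₂‖) = 1.121263, sign → tz>0 ⇒ λ=+1.121263
r₁ = λ·B[:,0] = (+0.86531,-0.42920,+0.25890); r₂ = λ·B[:,1] = (+0.30227,+0.85885,+0.41353)
r₃ = r₁×r₂ = (-0.39985,-0.27957,+0.87290); SVD([r₁ r₂ r₃]) → R = UVᵀ:
  R  [+0.86531 +0.30227 -0.39985]
  R  [-0.42920 +0.85885 -0.27957]
  R  [+0.25890 +0.41353 +0.87290]
t = (-0.39492, +0.11129, +1.12126) m
tr R = 2.597063; θ = arccos((tr R − 1)/2) = 0.645944 rad = 37.010°
axis k = ((R−Rᵀ)₃₂, (R−Rᵀ)₁₃, (R−Rᵀ)₂₁) / (2 sinθ) = (+0.575711, -0.547179, -0.607579)
rvec = θ·k = (+0.371877, -0.353447, -0.392462)

rvec=(0.3719, -0.3534, -0.3925) tvec=(-0.3949, 0.1113, 1.1213)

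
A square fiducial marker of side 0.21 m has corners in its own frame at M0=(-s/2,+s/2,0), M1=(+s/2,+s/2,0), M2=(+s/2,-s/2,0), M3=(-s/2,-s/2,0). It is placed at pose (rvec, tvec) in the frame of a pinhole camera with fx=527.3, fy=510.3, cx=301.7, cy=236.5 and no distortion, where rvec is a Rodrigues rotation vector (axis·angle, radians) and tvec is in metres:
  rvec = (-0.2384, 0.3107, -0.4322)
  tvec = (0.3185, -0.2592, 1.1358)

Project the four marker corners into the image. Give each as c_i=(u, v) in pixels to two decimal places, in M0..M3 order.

Intrinsics K: fx=527.3, fy=510.3, cx=301.7, cy=236.5
Marker side s = 0.21 m; corners in marker frame (Z=0):
  M0 = (-0.1050, +0.1050, 0)
  M1 = (+0.1050, +0.1050, 0)
  M2 = (+0.1050, -0.1050, 0)
  M3 = (-0.1050, -0.1050, 0)
rvec = (-0.2384, 0.3107, -0.4322), |rvec| = θ = 0.58324 rad = 33.417°
Rodrigues: sinθ=0.55073, 1−cosθ=0.16532; R = I + sinθ·[k]× + (1−cosθ)·[k]×²:
    [+0.86230 +0.37211 +0.34346]
    [-0.44411 +0.88160 +0.15985]
    [-0.24331 -0.29037 +0.92546]
t = (0.3185, -0.2592, 1.1358) m
M0: Pc = R·M0+t = (+0.26703, -0.12000, +1.13086); u = 527.3·(+0.26703)/1.13086 + 301.7 = 426.2115, v = 510.3·(-0.12000)/1.13086 + 236.5 = 182.3496
M1: Pc = R·M1+t = (+0.44811, -0.21326, +1.07976); u = 527.3·(+0.44811)/1.07976 + 301.7 = 520.5353, v = 510.3·(-0.21326)/1.07976 + 236.5 = 135.7110
M2: Pc = R·M2+t = (+0.36997, -0.39840, +1.14074); u = 527.3·(+0.36997)/1.14074 + 301.7 = 472.7162, v = 510.3·(-0.39840)/1.14074 + 236.5 = 58.2799
M3: Pc = R·M3+t = (+0.18889, -0.30514, +1.19184); u = 527.3·(+0.18889)/1.19184 + 301.7 = 385.2682, v = 510.3·(-0.30514)/1.19184 + 236.5 = 105.8519

c0=(426.21, 182.35) c1=(520.54, 135.71) c2=(472.72, 58.28) c3=(385.27, 105.85)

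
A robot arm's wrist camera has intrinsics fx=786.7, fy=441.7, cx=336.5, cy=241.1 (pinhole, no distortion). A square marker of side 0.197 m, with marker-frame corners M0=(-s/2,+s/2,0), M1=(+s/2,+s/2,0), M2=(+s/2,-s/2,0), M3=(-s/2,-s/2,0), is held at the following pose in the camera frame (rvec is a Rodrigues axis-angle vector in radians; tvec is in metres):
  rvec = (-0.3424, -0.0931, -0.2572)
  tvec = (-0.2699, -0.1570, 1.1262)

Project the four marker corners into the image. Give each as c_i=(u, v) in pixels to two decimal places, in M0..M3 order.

Intrinsics K: fx=786.7, fy=441.7, cx=336.5, cy=241.1
Marker side s = 0.197 m; corners in marker frame (Z=0):
  M0 = (-0.0985, +0.0985, 0)
  M1 = (+0.0985, +0.0985, 0)
  M2 = (+0.0985, -0.0985, 0)
  M3 = (-0.0985, -0.0985, 0)
rvec = (-0.3424, -0.0931, -0.2572), |rvec| = θ = 0.43824 rad = 25.109°
Rodrigues: sinθ=0.42435, 1−cosθ=0.09450; R = I + sinθ·[k]× + (1−cosθ)·[k]×²:
    [+0.96319 +0.26473 -0.04682]
    [-0.23336 +0.90976 +0.34333]
    [+0.13348 -0.31976 +0.93805]
t = (-0.2699, -0.1570, 1.1262) m
M0: Pc = R·M0+t = (-0.33870, -0.04440, +1.08156); u = 786.7·(-0.33870)/1.08156 + 336.5 = 90.1386, v = 441.7·(-0.04440)/1.08156 + 241.1 = 222.9664
M1: Pc = R·M1+t = (-0.14895, -0.09037, +1.10785); u = 786.7·(-0.14895)/1.10785 + 336.5 = 230.7284, v = 441.7·(-0.09037)/1.10785 + 241.1 = 205.0678
M2: Pc = R·M2+t = (-0.20110, -0.26960, +1.17084); u = 786.7·(-0.20110)/1.17084 + 336.5 = 201.3777, v = 441.7·(-0.26960)/1.17084 + 241.1 = 139.3945
M3: Pc = R·M3+t = (-0.39085, -0.22363, +1.14455); u = 786.7·(-0.39085)/1.14455 + 336.5 = 67.8513, v = 441.7·(-0.22363)/1.14455 + 241.1 = 154.7992

c0=(90.14, 222.97) c1=(230.73, 205.07) c2=(201.38, 139.39) c3=(67.85, 154.80)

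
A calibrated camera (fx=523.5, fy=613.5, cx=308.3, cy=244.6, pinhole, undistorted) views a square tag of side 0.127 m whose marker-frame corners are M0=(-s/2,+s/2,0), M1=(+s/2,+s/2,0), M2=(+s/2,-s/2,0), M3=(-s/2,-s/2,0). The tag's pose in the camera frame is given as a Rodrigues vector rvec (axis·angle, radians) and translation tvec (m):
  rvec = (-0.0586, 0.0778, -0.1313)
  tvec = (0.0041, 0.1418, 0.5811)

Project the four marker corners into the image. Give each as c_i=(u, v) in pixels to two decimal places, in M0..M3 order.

Intrinsics K: fx=523.5, fy=613.5, cx=308.3, cy=244.6
Marker side s = 0.127 m; corners in marker frame (Z=0):
  M0 = (-0.0635, +0.0635, 0)
  M1 = (+0.0635, +0.0635, 0)
  M2 = (+0.0635, -0.0635, 0)
  M3 = (-0.0635, -0.0635, 0)
rvec = (-0.0586, 0.0778, -0.1313), |rvec| = θ = 0.16348 rad = 9.367°
Rodrigues: sinθ=0.16276, 1−cosθ=0.01333; R = I + sinθ·[k]× + (1−cosθ)·[k]×²:
    [+0.98838 +0.12844 +0.08129]
    [-0.13299 +0.98969 +0.05324]
    [-0.07362 -0.06344 +0.99527]
t = (0.0041, 0.1418, 0.5811) m
M0: Pc = R·M0+t = (-0.05051, +0.21309, +0.58175); u = 523.5·(-0.05051)/0.58175 + 308.3 = 262.8508, v = 613.5·(+0.21309)/0.58175 + 244.6 = 469.3211
M1: Pc = R·M1+t = (+0.07502, +0.19620, +0.57240); u = 523.5·(+0.07502)/0.57240 + 308.3 = 376.9097, v = 613.5·(+0.19620)/0.57240 + 244.6 = 454.8889
M2: Pc = R·M2+t = (+0.05871, +0.07051, +0.58045); u = 523.5·(+0.05871)/0.58045 + 308.3 = 361.2459, v = 613.5·(+0.07051)/0.58045 + 244.6 = 319.1243
M3: Pc = R·M3+t = (-0.06682, +0.08740, +0.58980); u = 523.5·(-0.06682)/0.58980 + 308.3 = 248.9932, v = 613.5·(+0.08740)/0.58980 + 244.6 = 335.5114

c0=(262.85, 469.32) c1=(376.91, 454.89) c2=(361.25, 319.12) c3=(248.99, 335.51)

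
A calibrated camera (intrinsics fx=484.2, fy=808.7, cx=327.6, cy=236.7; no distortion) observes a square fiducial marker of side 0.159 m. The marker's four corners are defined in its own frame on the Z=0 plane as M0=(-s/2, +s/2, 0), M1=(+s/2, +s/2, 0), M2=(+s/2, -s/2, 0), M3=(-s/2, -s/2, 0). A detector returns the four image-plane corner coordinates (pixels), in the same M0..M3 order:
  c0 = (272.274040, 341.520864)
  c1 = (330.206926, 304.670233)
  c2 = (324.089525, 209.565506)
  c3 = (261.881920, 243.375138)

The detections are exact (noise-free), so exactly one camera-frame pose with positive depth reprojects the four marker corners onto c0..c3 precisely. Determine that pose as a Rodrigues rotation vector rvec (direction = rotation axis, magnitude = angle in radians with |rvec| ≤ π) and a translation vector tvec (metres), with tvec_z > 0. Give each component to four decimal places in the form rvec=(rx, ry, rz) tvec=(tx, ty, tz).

rvec=(0.4448, -0.4766, -0.2113) tvec=(-0.0700, 0.0555, 1.1473)

Intrinsics K: fx=484.2, fy=808.7, cx=327.6, cy=236.7
Marker side s = 0.159 m; corners in marker frame (Z=0):
  M0 = (-0.0795, +0.0795, 0)
  M1 = (+0.0795, +0.0795, 0)
  M2 = (+0.0795, -0.0795, 0)
  M3 = (-0.0795, -0.0795, 0)
Detected image corners:
  c0 = (272.274040, 341.520864) px
  c1 = (330.206926, 304.670233) px
  c2 = (324.089525, 209.565506) px
  c3 = (261.881920, 243.375138) px
Planar DLT: solve 8×8 A·h = b for H (H[2,2]=1):
  H  [+479.66414 +170.46792 +298.06652]
  H  [-127.90273 +717.42558 +275.83673]
  H  [+0.34429 +0.40025 +1.00000]
B = K⁻¹H; ‖b₁‖=0.871596, ‖b₂‖=0.871596; λ = 2/(‖b₁‖+‖b₂‖) = 1.147321, sign → tz>0 ⇒ λ=+1.147321
r₁ = λ·B[:,0] = (+0.86932,-0.29707,+0.39501); r₂ = λ·B[:,1] = (+0.09323,+0.88342,+0.45921)
r₃ = r₁×r₂ = (-0.48538,-0.36238,+0.79567); SVD([r₁ r₂ r₃]) → R = UVᵀ:
  R  [+0.86932 +0.09323 -0.48538]
  R  [-0.29707 +0.88342 -0.36238]
  R  [+0.39501 +0.45921 +0.79567]
t = (-0.06998, +0.05552, +1.14732) m
tr R = 2.548412; θ = arccos((tr R − 1)/2) = 0.685337 rad = 39.267°
axis k = ((R−Rᵀ)₃₂, (R−Rᵀ)₁₃, (R−Rᵀ)₂₁) / (2 sinθ) = (+0.649033, -0.695477, -0.308331)
rvec = θ·k = (+0.444806, -0.476636, -0.211310)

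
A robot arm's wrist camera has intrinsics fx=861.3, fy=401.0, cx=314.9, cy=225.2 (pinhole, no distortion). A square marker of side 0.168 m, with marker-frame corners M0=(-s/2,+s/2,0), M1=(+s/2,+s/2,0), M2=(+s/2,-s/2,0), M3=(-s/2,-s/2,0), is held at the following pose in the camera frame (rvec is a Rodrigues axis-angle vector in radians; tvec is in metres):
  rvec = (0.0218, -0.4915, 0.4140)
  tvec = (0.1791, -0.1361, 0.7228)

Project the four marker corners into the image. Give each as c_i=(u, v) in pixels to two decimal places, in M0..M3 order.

c0=(415.34, 171.29) c1=(558.40, 210.82) c2=(627.94, 130.65) c3=(495.42, 82.85)

Intrinsics K: fx=861.3, fy=401.0, cx=314.9, cy=225.2
Marker side s = 0.168 m; corners in marker frame (Z=0):
  M0 = (-0.0840, +0.0840, 0)
  M1 = (+0.0840, +0.0840, 0)
  M2 = (+0.0840, -0.0840, 0)
  M3 = (-0.0840, -0.0840, 0)
rvec = (0.0218, -0.4915, 0.4140), |rvec| = θ = 0.64300 rad = 36.841°
Rodrigues: sinθ=0.59960, 1−cosθ=0.19970; R = I + sinθ·[k]× + (1−cosθ)·[k]×²:
    [+0.80053 -0.39123 -0.45397]
    [+0.38088 +0.91698 -0.11861]
    [+0.46268 -0.07795 +0.88309]
t = (0.1791, -0.1361, 0.7228) m
M0: Pc = R·M0+t = (+0.07899, -0.09107, +0.67739); u = 861.3·(+0.07899)/0.67739 + 314.9 = 415.3385, v = 401.0·(-0.09107)/0.67739 + 225.2 = 171.2899
M1: Pc = R·M1+t = (+0.21348, -0.02708, +0.75512); u = 861.3·(+0.21348)/0.75512 + 314.9 = 558.4005, v = 401.0·(-0.02708)/0.75512 + 225.2 = 210.8197
M2: Pc = R·M2+t = (+0.27921, -0.18113, +0.76821); u = 861.3·(+0.27921)/0.76821 + 314.9 = 627.9405, v = 401.0·(-0.18113)/0.76821 + 225.2 = 130.6505
M3: Pc = R·M3+t = (+0.14472, -0.24512, +0.69048); u = 861.3·(+0.14472)/0.69048 + 314.9 = 495.4204, v = 401.0·(-0.24512)/0.69048 + 225.2 = 82.8454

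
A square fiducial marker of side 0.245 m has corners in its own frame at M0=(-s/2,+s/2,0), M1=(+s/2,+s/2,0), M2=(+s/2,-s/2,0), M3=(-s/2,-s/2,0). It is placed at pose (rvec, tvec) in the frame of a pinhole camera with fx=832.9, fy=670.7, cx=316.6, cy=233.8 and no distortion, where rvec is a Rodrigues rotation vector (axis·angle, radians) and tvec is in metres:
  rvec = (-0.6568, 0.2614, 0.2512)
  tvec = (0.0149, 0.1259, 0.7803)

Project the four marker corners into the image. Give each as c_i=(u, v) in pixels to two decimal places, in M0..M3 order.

Intrinsics K: fx=832.9, fy=670.7, cx=316.6, cy=233.8
Marker side s = 0.245 m; corners in marker frame (Z=0):
  M0 = (-0.1225, +0.1225, 0)
  M1 = (+0.1225, +0.1225, 0)
  M2 = (+0.1225, -0.1225, 0)
  M3 = (-0.1225, -0.1225, 0)
rvec = (-0.6568, 0.2614, 0.2512), |rvec| = θ = 0.75021 rad = 42.984°
Rodrigues: sinθ=0.68179, 1−cosθ=0.26846; R = I + sinθ·[k]× + (1−cosθ)·[k]×²:
    [+0.93731 -0.31018 +0.15886]
    [+0.14640 +0.76414 +0.62822]
    [-0.31626 -0.56558 +0.76164]
t = (0.0149, 0.1259, 0.7803) m
M0: Pc = R·M0+t = (-0.13792, +0.20157, +0.74976); u = 832.9·(-0.13792)/0.74976 + 316.6 = 163.3882, v = 670.7·(+0.20157)/0.74976 + 233.8 = 414.1181
M1: Pc = R·M1+t = (+0.09172, +0.23744, +0.67227); u = 832.9·(+0.09172)/0.67227 + 316.6 = 430.2381, v = 670.7·(+0.23744)/0.67227 + 233.8 = 470.6844
M2: Pc = R·M2+t = (+0.16772, +0.05023, +0.81084); u = 832.9·(+0.16772)/0.81084 + 316.6 = 488.8804, v = 670.7·(+0.05023)/0.81084 + 233.8 = 275.3461
M3: Pc = R·M3+t = (-0.06192, +0.01436, +0.88833); u = 832.9·(-0.06192)/0.88833 + 316.6 = 258.5406, v = 670.7·(+0.01436)/0.88833 + 233.8 = 244.6416

c0=(163.39, 414.12) c1=(430.24, 470.68) c2=(488.88, 275.35) c3=(258.54, 244.64)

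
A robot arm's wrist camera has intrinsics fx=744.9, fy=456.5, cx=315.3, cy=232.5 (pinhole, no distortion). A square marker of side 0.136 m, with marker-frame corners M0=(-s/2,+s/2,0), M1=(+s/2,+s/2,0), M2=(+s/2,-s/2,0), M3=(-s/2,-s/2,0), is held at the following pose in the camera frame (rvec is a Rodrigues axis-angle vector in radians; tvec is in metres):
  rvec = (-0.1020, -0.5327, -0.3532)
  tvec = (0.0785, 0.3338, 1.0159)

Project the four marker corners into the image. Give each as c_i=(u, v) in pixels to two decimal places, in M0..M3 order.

c0=(351.81, 427.05) c1=(426.80, 396.22) c2=(392.50, 340.92) c3=(315.11, 367.80)

Intrinsics K: fx=744.9, fy=456.5, cx=315.3, cy=232.5
Marker side s = 0.136 m; corners in marker frame (Z=0):
  M0 = (-0.0680, +0.0680, 0)
  M1 = (+0.0680, +0.0680, 0)
  M2 = (+0.0680, -0.0680, 0)
  M3 = (-0.0680, -0.0680, 0)
rvec = (-0.1020, -0.5327, -0.3532), |rvec| = θ = 0.64724 rad = 37.084°
Rodrigues: sinθ=0.60299, 1−cosθ=0.20225; R = I + sinθ·[k]× + (1−cosθ)·[k]×²:
    [+0.80277 +0.35528 -0.47888]
    [-0.30282 +0.93475 +0.18586]
    [+0.51367 -0.00419 +0.85798]
t = (0.0785, 0.3338, 1.0159) m
M0: Pc = R·M0+t = (+0.04807, +0.41795, +0.98069); u = 744.9·(+0.04807)/0.98069 + 315.3 = 351.8131, v = 456.5·(+0.41795)/0.98069 + 232.5 = 427.0540
M1: Pc = R·M1+t = (+0.15725, +0.37677, +1.05054); u = 744.9·(+0.15725)/1.05054 + 315.3 = 426.7982, v = 456.5·(+0.37677)/1.05054 + 232.5 = 396.2209
M2: Pc = R·M2+t = (+0.10893, +0.24965, +1.05111); u = 744.9·(+0.10893)/1.05111 + 315.3 = 392.4956, v = 456.5·(+0.24965)/1.05111 + 232.5 = 340.9212
M3: Pc = R·M3+t = (-0.00025, +0.29083, +0.98126); u = 744.9·(-0.00025)/0.98126 + 315.3 = 315.1119, v = 456.5·(+0.29083)/0.98126 + 232.5 = 367.7994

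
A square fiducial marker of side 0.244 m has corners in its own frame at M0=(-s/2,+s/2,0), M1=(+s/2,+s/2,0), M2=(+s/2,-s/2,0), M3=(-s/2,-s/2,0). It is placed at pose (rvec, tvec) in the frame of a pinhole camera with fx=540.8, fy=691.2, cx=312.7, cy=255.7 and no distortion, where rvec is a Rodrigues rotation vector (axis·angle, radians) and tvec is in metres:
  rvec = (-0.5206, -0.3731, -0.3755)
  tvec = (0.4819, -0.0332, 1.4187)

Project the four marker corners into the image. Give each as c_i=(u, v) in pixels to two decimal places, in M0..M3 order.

Intrinsics K: fx=540.8, fy=691.2, cx=312.7, cy=255.7
Marker side s = 0.244 m; corners in marker frame (Z=0):
  M0 = (-0.1220, +0.1220, 0)
  M1 = (+0.1220, +0.1220, 0)
  M2 = (+0.1220, -0.1220, 0)
  M3 = (-0.1220, -0.1220, 0)
rvec = (-0.5206, -0.3731, -0.3755), |rvec| = θ = 0.74245 rad = 42.539°
Rodrigues: sinθ=0.67609, 1−cosθ=0.26318; R = I + sinθ·[k]× + (1−cosθ)·[k]×²:
    [+0.86622 +0.43468 -0.24642]
    [-0.24920 +0.80328 +0.54096]
    [+0.43309 -0.40718 +0.80414]
t = (0.4819, -0.0332, 1.4187) m
M0: Pc = R·M0+t = (+0.42925, +0.09520, +1.31619); u = 540.8·(+0.42925)/1.31619 + 312.7 = 489.0729, v = 691.2·(+0.09520)/1.31619 + 255.7 = 305.6961
M1: Pc = R·M1+t = (+0.64061, +0.03440, +1.42186); u = 540.8·(+0.64061)/1.42186 + 312.7 = 556.3536, v = 691.2·(+0.03440)/1.42186 + 255.7 = 272.4213
M2: Pc = R·M2+t = (+0.53455, -0.16160, +1.52121); u = 540.8·(+0.53455)/1.52121 + 312.7 = 502.7347, v = 691.2·(-0.16160)/1.52121 + 255.7 = 182.2719
M3: Pc = R·M3+t = (+0.32319, -0.10080, +1.41554); u = 540.8·(+0.32319)/1.41554 + 312.7 = 436.1735, v = 691.2·(-0.10080)/1.41554 + 255.7 = 206.4812

c0=(489.07, 305.70) c1=(556.35, 272.42) c2=(502.73, 182.27) c3=(436.17, 206.48)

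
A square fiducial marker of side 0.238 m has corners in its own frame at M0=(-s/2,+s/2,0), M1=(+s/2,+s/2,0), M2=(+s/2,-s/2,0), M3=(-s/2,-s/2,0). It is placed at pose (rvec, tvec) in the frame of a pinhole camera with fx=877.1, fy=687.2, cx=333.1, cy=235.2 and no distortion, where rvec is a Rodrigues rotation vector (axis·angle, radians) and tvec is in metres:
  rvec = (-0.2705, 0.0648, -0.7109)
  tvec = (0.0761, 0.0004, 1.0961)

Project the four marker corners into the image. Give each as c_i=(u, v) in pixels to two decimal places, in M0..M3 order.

Intrinsics K: fx=877.1, fy=687.2, cx=333.1, cy=235.2
Marker side s = 0.238 m; corners in marker frame (Z=0):
  M0 = (-0.1190, +0.1190, 0)
  M1 = (+0.1190, +0.1190, 0)
  M2 = (+0.1190, -0.1190, 0)
  M3 = (-0.1190, -0.1190, 0)
rvec = (-0.2705, 0.0648, -0.7109), |rvec| = θ = 0.76338 rad = 43.738°
Rodrigues: sinθ=0.69137, 1−cosθ=0.27750; R = I + sinθ·[k]× + (1−cosθ)·[k]×²:
    [+0.75735 +0.63549 +0.15026]
    [-0.65218 +0.72450 +0.22305]
    [+0.03288 -0.26692 +0.96316]
t = (0.0761, 0.0004, 1.0961) m
M0: Pc = R·M0+t = (+0.06160, +0.16423, +1.06042); u = 877.1·(+0.06160)/1.06042 + 333.1 = 384.0501, v = 687.2·(+0.16423)/1.06042 + 235.2 = 341.6254
M1: Pc = R·M1+t = (+0.24185, +0.00901, +1.06825); u = 877.1·(+0.24185)/1.06825 + 333.1 = 531.6721, v = 687.2·(+0.00901)/1.06825 + 235.2 = 240.9934
M2: Pc = R·M2+t = (+0.09060, -0.16343, +1.13178); u = 877.1·(+0.09060)/1.13178 + 333.1 = 403.3134, v = 687.2·(-0.16343)/1.13178 + 235.2 = 135.9699
M3: Pc = R·M3+t = (-0.08965, -0.00821, +1.12395); u = 877.1·(-0.08965)/1.12395 + 333.1 = 263.1414, v = 687.2·(-0.00821)/1.12395 + 235.2 = 230.1828

c0=(384.05, 341.63) c1=(531.67, 240.99) c2=(403.31, 135.97) c3=(263.14, 230.18)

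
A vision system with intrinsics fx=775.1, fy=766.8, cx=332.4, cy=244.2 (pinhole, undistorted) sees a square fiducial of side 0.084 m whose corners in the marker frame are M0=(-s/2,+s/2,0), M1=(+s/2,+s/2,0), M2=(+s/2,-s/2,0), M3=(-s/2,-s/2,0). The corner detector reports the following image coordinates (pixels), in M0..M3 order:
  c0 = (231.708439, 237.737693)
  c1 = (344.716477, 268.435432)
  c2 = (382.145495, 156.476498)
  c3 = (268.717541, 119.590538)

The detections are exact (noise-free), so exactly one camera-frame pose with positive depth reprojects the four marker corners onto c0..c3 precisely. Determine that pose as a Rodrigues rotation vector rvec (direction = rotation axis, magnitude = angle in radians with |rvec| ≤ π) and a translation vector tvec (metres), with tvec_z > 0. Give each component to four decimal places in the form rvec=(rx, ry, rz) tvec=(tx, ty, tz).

Intrinsics K: fx=775.1, fy=766.8, cx=332.4, cy=244.2
Marker side s = 0.084 m; corners in marker frame (Z=0):
  M0 = (-0.0420, +0.0420, 0)
  M1 = (+0.0420, +0.0420, 0)
  M2 = (+0.0420, -0.0420, 0)
  M3 = (-0.0420, -0.0420, 0)
Detected image corners:
  c0 = (231.708439, 237.737693) px
  c1 = (344.716477, 268.435432) px
  c2 = (382.145495, 156.476498) px
  c3 = (268.717541, 119.590538) px
Planar DLT: solve 8×8 A·h = b for H (H[2,2]=1):
  H  [+1523.34212 -371.89232 +308.00070]
  H  [+513.80478 +1414.20799 +196.52710]
  H  [+0.57210 +0.23223 +1.00000]
B = K⁻¹H; ‖b₁‖=1.877161, ‖b₂‖=1.877161; λ = 2/(‖b₁‖+‖b₂‖) = 0.532719, sign → tz>0 ⇒ λ=+0.532719
r₁ = λ·B[:,0] = (+0.91628,+0.25990,+0.30477); r₂ = λ·B[:,1] = (-0.30865,+0.94310,+0.12371)
r₃ = r₁×r₂ = (-0.25527,-0.20742,+0.94436); SVD([r₁ r₂ r₃]) → R = UVᵀ:
  R  [+0.91628 -0.30865 -0.25527]
  R  [+0.25990 +0.94310 -0.20742]
  R  [+0.30477 +0.12371 +0.94436]
t = (-0.01677, -0.03312, +0.53272) m
tr R = 2.803733; θ = arccos((tr R − 1)/2) = 0.446725 rad = 25.595°
axis k = ((R−Rᵀ)₃₂, (R−Rᵀ)₁₃, (R−Rᵀ)₂₁) / (2 sinθ) = (+0.383242, -0.648178, +0.658021)
rvec = θ·k = (+0.171204, -0.289557, +0.293954)

rvec=(0.1712, -0.2896, 0.2940) tvec=(-0.0168, -0.0331, 0.5327)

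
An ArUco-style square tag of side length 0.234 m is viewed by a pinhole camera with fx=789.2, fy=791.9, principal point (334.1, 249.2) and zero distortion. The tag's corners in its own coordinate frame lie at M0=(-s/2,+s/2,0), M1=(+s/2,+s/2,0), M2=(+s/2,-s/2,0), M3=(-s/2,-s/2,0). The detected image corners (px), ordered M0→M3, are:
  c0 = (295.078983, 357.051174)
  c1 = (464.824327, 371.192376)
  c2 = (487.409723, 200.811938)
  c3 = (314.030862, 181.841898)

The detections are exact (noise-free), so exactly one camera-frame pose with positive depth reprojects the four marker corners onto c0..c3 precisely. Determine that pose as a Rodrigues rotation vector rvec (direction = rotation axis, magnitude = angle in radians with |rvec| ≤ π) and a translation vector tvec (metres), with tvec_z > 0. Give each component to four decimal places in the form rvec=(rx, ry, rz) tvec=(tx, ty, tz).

Intrinsics K: fx=789.2, fy=791.9, cx=334.1, cy=249.2
Marker side s = 0.234 m; corners in marker frame (Z=0):
  M0 = (-0.1170, +0.1170, 0)
  M1 = (+0.1170, +0.1170, 0)
  M2 = (+0.1170, -0.1170, 0)
  M3 = (-0.1170, -0.1170, 0)
Detected image corners:
  c0 = (295.078983, 357.051174) px
  c1 = (464.824327, 371.192376) px
  c2 = (487.409723, 200.811938) px
  c3 = (314.030862, 181.841898) px
Planar DLT: solve 8×8 A·h = b for H (H[2,2]=1):
  H  [+775.81253 -48.35216 +391.30873]
  H  [+101.03153 +767.12470 +278.87926]
  H  [+0.10948 +0.10376 +1.00000]
B = K⁻¹H; ‖b₁‖=0.947652, ‖b₂‖=0.947652; λ = 2/(‖b₁‖+‖b₂‖) = 1.055240, sign → tz>0 ⇒ λ=+1.055240
r₁ = λ·B[:,0] = (+0.98843,+0.09827,+0.11553); r₂ = λ·B[:,1] = (-0.11100,+0.98777,+0.10949)
r₃ = r₁×r₂ = (-0.10336,-0.12105,+0.98725); SVD([r₁ r₂ r₃]) → R = UVᵀ:
  R  [+0.98843 -0.11100 -0.10336]
  R  [+0.09827 +0.98777 -0.12105]
  R  [+0.11553 +0.10949 +0.98725]
t = (+0.07649, +0.03955, +1.05524) m
tr R = 2.963451; θ = arccos((tr R − 1)/2) = 0.191471 rad = 10.970°
axis k = ((R−Rᵀ)₃₂, (R−Rᵀ)₁₃, (R−Rᵀ)₂₁) / (2 sinθ) = (+0.605733, -0.575108, +0.549853)
rvec = θ·k = (+0.115980, -0.110117, +0.105281)

rvec=(0.1160, -0.1101, 0.1053) tvec=(0.0765, 0.0395, 1.0552)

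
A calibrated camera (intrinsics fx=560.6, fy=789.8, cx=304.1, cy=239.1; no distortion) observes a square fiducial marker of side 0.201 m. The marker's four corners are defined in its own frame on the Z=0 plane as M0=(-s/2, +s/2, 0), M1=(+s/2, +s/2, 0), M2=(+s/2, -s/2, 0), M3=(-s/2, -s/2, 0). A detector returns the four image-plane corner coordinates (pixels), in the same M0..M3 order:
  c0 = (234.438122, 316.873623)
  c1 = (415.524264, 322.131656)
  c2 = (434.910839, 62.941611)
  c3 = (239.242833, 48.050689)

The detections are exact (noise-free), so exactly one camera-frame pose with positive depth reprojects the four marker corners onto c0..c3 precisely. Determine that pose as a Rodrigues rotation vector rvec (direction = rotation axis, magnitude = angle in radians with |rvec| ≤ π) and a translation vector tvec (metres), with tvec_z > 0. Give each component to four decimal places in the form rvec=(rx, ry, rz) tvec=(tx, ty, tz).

rvec=(0.2394, -0.0947, 0.0422) tvec=(0.0299, -0.0347, 0.5930)

Intrinsics K: fx=560.6, fy=789.8, cx=304.1, cy=239.1
Marker side s = 0.201 m; corners in marker frame (Z=0):
  M0 = (-0.1005, +0.1005, 0)
  M1 = (+0.1005, +0.1005, 0)
  M2 = (+0.1005, -0.1005, 0)
  M3 = (-0.1005, -0.1005, 0)
Detected image corners:
  c0 = (234.438122, 316.873623) px
  c1 = (415.524264, 322.131656) px
  c2 = (434.910839, 62.941611) px
  c3 = (239.242833, 48.050689) px
Planar DLT: solve 8×8 A·h = b for H (H[2,2]=1):
  H  [+990.84808 +70.23719 +332.36382]
  H  [+80.37324 +1387.27656 +192.83446]
  H  [+0.16643 +0.39580 +1.00000]
B = K⁻¹H; ‖b₁‖=1.686220, ‖b₂‖=1.686220; λ = 2/(‖b₁‖+‖b₂‖) = 0.593043, sign → tz>0 ⇒ λ=+0.593043
r₁ = λ·B[:,0] = (+0.99465,+0.03047,+0.09870); r₂ = λ·B[:,1] = (-0.05303,+0.97061,+0.23473)
r₃ = r₁×r₂ = (-0.08864,-0.23870,+0.96704); SVD([r₁ r₂ r₃]) → R = UVᵀ:
  R  [+0.99465 -0.05303 -0.08864]
  R  [+0.03047 +0.97061 -0.23870]
  R  [+0.09870 +0.23473 +0.96704]
t = (+0.02990, -0.03474, +0.59304) m
tr R = 2.932303; θ = arccos((tr R − 1)/2) = 0.260926 rad = 14.950°
axis k = ((R−Rᵀ)₃₂, (R−Rᵀ)₁₃, (R−Rᵀ)₂₁) / (2 sinθ) = (+0.917588, -0.363100, +0.161833)
rvec = θ·k = (+0.239423, -0.094742, +0.042226)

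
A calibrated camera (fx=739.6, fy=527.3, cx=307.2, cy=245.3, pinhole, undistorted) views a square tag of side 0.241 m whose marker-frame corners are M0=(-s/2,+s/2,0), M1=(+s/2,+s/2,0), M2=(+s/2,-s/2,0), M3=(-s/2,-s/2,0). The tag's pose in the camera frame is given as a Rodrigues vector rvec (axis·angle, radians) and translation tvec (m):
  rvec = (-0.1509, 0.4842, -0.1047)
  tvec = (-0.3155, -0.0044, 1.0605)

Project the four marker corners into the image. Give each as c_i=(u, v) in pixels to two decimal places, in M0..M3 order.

c0=(27.71, 308.13) c1=(155.79, 297.61) c2=(150.62, 173.72) c3=(27.63, 195.83)

Intrinsics K: fx=739.6, fy=527.3, cx=307.2, cy=245.3
Marker side s = 0.241 m; corners in marker frame (Z=0):
  M0 = (-0.1205, +0.1205, 0)
  M1 = (+0.1205, +0.1205, 0)
  M2 = (+0.1205, -0.1205, 0)
  M3 = (-0.1205, -0.1205, 0)
rvec = (-0.1509, 0.4842, -0.1047), |rvec| = θ = 0.51786 rad = 29.671°
Rodrigues: sinθ=0.49502, 1−cosθ=0.13112; R = I + sinθ·[k]× + (1−cosθ)·[k]×²:
    [+0.88001 +0.06436 +0.47057]
    [-0.13581 +0.98351 +0.11946]
    [-0.45512 -0.16903 +0.87424]
t = (-0.3155, -0.0044, 1.0605) m
M0: Pc = R·M0+t = (-0.41379, +0.13048, +1.09497); u = 739.6·(-0.41379)/1.09497 + 307.2 = 27.7081, v = 527.3·(+0.13048)/1.09497 + 245.3 = 308.1332
M1: Pc = R·M1+t = (-0.20170, +0.09775, +0.98529); u = 739.6·(-0.20170)/0.98529 + 307.2 = 155.7930, v = 527.3·(+0.09775)/0.98529 + 245.3 = 297.6120
M2: Pc = R·M2+t = (-0.21721, -0.13928, +1.02603); u = 739.6·(-0.21721)/1.02603 + 307.2 = 150.6238, v = 527.3·(-0.13928)/1.02603 + 245.3 = 173.7220
M3: Pc = R·M3+t = (-0.42930, -0.10655, +1.13571); u = 739.6·(-0.42930)/1.13571 + 307.2 = 27.6324, v = 527.3·(-0.10655)/1.13571 + 245.3 = 195.8308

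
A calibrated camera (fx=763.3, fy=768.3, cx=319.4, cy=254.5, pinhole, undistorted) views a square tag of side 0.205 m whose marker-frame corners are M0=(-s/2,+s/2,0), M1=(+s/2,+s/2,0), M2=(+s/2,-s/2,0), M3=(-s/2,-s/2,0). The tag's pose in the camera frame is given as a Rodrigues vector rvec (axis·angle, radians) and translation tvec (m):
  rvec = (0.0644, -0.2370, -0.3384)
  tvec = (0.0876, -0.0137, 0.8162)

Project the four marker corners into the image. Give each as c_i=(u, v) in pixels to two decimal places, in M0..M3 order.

c0=(344.68, 366.53) c1=(512.12, 298.25) c2=(456.32, 120.31) c3=(281.21, 180.19)

Intrinsics K: fx=763.3, fy=768.3, cx=319.4, cy=254.5
Marker side s = 0.205 m; corners in marker frame (Z=0):
  M0 = (-0.1025, +0.1025, 0)
  M1 = (+0.1025, +0.1025, 0)
  M2 = (+0.1025, -0.1025, 0)
  M3 = (-0.1025, -0.1025, 0)
rvec = (0.0644, -0.2370, -0.3384), |rvec| = θ = 0.41813 rad = 23.957°
Rodrigues: sinθ=0.40605, 1−cosθ=0.08615; R = I + sinθ·[k]× + (1−cosθ)·[k]×²:
    [+0.91589 +0.32110 -0.24089]
    [-0.33615 +0.94153 -0.02302]
    [+0.21942 +0.10206 +0.97028]
t = (0.0876, -0.0137, 0.8162) m
M0: Pc = R·M0+t = (+0.02663, +0.11726, +0.80417); u = 763.3·(+0.02663)/0.80417 + 319.4 = 344.6804, v = 768.3·(+0.11726)/0.80417 + 254.5 = 366.5311
M1: Pc = R·M1+t = (+0.21439, +0.04835, +0.84915); u = 763.3·(+0.21439)/0.84915 + 319.4 = 512.1168, v = 768.3·(+0.04835)/0.84915 + 254.5 = 298.2479
M2: Pc = R·M2+t = (+0.14857, -0.14466, +0.82823); u = 763.3·(+0.14857)/0.82823 + 319.4 = 456.3191, v = 768.3·(-0.14466)/0.82823 + 254.5 = 120.3058
M3: Pc = R·M3+t = (-0.03919, -0.07575, +0.78325); u = 763.3·(-0.03919)/0.78325 + 319.4 = 281.2058, v = 768.3·(-0.07575)/0.78325 + 254.5 = 180.1941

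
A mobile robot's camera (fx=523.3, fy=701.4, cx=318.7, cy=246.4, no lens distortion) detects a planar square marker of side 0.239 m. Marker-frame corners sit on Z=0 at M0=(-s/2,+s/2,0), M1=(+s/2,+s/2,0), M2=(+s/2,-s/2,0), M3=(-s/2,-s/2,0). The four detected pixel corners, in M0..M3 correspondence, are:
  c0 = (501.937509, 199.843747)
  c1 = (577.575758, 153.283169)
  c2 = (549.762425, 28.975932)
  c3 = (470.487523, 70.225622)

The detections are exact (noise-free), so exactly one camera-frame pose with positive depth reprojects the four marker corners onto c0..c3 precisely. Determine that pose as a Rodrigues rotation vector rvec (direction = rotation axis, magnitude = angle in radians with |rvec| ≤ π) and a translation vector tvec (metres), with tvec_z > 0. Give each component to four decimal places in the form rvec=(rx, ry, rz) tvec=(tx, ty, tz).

rvec=(0.0914, -0.2988, -0.3827) tvec=(0.4982, -0.2384, 1.2569)

Intrinsics K: fx=523.3, fy=701.4, cx=318.7, cy=246.4
Marker side s = 0.239 m; corners in marker frame (Z=0):
  M0 = (-0.1195, +0.1195, 0)
  M1 = (+0.1195, +0.1195, 0)
  M2 = (+0.1195, -0.1195, 0)
  M3 = (-0.1195, -0.1195, 0)
Detected image corners:
  c0 = (501.937509, 199.843747) px
  c1 = (577.575758, 153.283169) px
  c2 = (549.762425, 28.975932) px
  c3 = (470.487523, 70.225622) px
Planar DLT: solve 8×8 A·h = b for H (H[2,2]=1):
  H  [+436.61854 +183.81986 +526.13632]
  H  [-159.59133 +543.87198 +113.38678]
  H  [+0.21457 +0.11436 +1.00000]
B = K⁻¹H; ‖b₁‖=0.795587, ‖b₂‖=0.795587; λ = 2/(‖b₁‖+‖b₂‖) = 1.256933, sign → tz>0 ⇒ λ=+1.256933
r₁ = λ·B[:,0] = (+0.88448,-0.38074,+0.26970); r₂ = λ·B[:,1] = (+0.35398,+0.92414,+0.14374)
r₃ = r₁×r₂ = (-0.30397,-0.03167,+0.95216); SVD([r₁ r₂ r₃]) → R = UVᵀ:
  R  [+0.88448 +0.35398 -0.30397]
  R  [-0.38074 +0.92414 -0.03167]
  R  [+0.26970 +0.14374 +0.95216]
t = (+0.49825, -0.23836, +1.25693) m
tr R = 2.760773; θ = arccos((tr R − 1)/2) = 0.494120 rad = 28.311°
axis k = ((R−Rᵀ)₃₂, (R−Rᵀ)₁₃, (R−Rᵀ)₂₁) / (2 sinθ) = (+0.184938, -0.604809, -0.774599)
rvec = θ·k = (+0.091381, -0.298848, -0.382745)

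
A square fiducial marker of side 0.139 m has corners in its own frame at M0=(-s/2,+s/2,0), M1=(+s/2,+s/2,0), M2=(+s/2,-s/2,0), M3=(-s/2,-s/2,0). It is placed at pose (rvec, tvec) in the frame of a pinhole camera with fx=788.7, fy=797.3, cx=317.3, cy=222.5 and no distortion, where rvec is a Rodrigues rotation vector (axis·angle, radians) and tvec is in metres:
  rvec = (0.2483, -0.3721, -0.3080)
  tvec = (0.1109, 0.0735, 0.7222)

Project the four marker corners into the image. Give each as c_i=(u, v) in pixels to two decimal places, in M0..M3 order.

c0=(390.15, 400.88) c1=(513.03, 341.59) c2=(486.45, 206.87) c3=(354.51, 260.97)

Intrinsics K: fx=788.7, fy=797.3, cx=317.3, cy=222.5
Marker side s = 0.139 m; corners in marker frame (Z=0):
  M0 = (-0.0695, +0.0695, 0)
  M1 = (+0.0695, +0.0695, 0)
  M2 = (+0.0695, -0.0695, 0)
  M3 = (-0.0695, -0.0695, 0)
rvec = (0.2483, -0.3721, -0.3080), |rvec| = θ = 0.54312 rad = 31.118°
Rodrigues: sinθ=0.51681, 1−cosθ=0.14390; R = I + sinθ·[k]× + (1−cosθ)·[k]×²:
    [+0.88618 +0.24801 -0.39138]
    [-0.33815 +0.92365 -0.18036]
    [+0.31677 +0.29218 +0.90238]
t = (0.1109, 0.0735, 0.7222) m
M0: Pc = R·M0+t = (+0.06655, +0.16119, +0.72049); u = 788.7·(+0.06655)/0.72049 + 317.3 = 390.1472, v = 797.3·(+0.16119)/0.72049 + 222.5 = 400.8793
M1: Pc = R·M1+t = (+0.18973, +0.11419, +0.76452); u = 788.7·(+0.18973)/0.76452 + 317.3 = 513.0261, v = 797.3·(+0.11419)/0.76452 + 222.5 = 341.5878
M2: Pc = R·M2+t = (+0.15525, -0.01419, +0.72391); u = 788.7·(+0.15525)/0.72391 + 317.3 = 486.4483, v = 797.3·(-0.01419)/0.72391 + 222.5 = 206.8659
M3: Pc = R·M3+t = (+0.03207, +0.03281, +0.67988); u = 788.7·(+0.03207)/0.67988 + 317.3 = 354.5078, v = 797.3·(+0.03281)/0.67988 + 222.5 = 260.9744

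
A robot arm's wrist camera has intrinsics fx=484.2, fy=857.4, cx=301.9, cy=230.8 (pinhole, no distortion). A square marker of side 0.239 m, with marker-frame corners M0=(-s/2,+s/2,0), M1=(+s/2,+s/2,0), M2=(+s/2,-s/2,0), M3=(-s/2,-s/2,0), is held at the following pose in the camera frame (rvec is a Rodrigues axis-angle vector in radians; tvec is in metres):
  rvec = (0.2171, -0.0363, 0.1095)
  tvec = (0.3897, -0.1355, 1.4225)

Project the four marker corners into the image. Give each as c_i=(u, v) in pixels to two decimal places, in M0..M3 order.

c0=(388.37, 211.78) c1=(466.78, 226.65) c2=(482.02, 84.72) c3=(400.88, 68.13)

Intrinsics K: fx=484.2, fy=857.4, cx=301.9, cy=230.8
Marker side s = 0.239 m; corners in marker frame (Z=0):
  M0 = (-0.1195, +0.1195, 0)
  M1 = (+0.1195, +0.1195, 0)
  M2 = (+0.1195, -0.1195, 0)
  M3 = (-0.1195, -0.1195, 0)
rvec = (0.2171, -0.0363, 0.1095), |rvec| = θ = 0.24585 rad = 14.086°
Rodrigues: sinθ=0.24338, 1−cosθ=0.03007; R = I + sinθ·[k]× + (1−cosθ)·[k]×²:
    [+0.99338 -0.11232 -0.02411]
    [+0.10448 +0.97059 -0.21690]
    [+0.04776 +0.21294 +0.97590]
t = (0.3897, -0.1355, 1.4225) m
M0: Pc = R·M0+t = (+0.25757, -0.03200, +1.44224); u = 484.2·(+0.25757)/1.44224 + 301.9 = 388.3731, v = 857.4·(-0.03200)/1.44224 + 230.8 = 211.7762
M1: Pc = R·M1+t = (+0.49499, -0.00703, +1.45365); u = 484.2·(+0.49499)/1.45365 + 301.9 = 466.7759, v = 857.4·(-0.00703)/1.45365 + 230.8 = 226.6538
M2: Pc = R·M2+t = (+0.52183, -0.23900, +1.40276); u = 484.2·(+0.52183)/1.40276 + 301.9 = 482.0238, v = 857.4·(-0.23900)/1.40276 + 230.8 = 84.7178
M3: Pc = R·M3+t = (+0.28441, -0.26397, +1.39135); u = 484.2·(+0.28441)/1.39135 + 301.9 = 400.8783, v = 857.4·(-0.26397)/1.39135 + 230.8 = 68.1314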